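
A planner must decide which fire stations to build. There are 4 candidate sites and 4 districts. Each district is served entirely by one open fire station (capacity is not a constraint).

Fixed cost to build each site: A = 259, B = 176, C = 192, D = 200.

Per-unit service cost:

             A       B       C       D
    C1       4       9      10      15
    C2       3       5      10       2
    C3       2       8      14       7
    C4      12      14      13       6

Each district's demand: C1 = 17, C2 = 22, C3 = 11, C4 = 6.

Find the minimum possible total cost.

For any fixed open set, each district goes to its cheapest open site; total = fixed + service.
{A}: C1→A 4·17=68, C2→A 3·22=66, C3→A 2·11=22, C4→A 12·6=72. Service 228; fixed 259; total 487.
{B}: C1→B 9·17=153, C2→B 5·22=110, C3→B 8·11=88, C4→B 14·6=84. Service 435; fixed 176; total 611.
{D}: service 412 + fixed 200 = 612
{A, B, C, D}: service 170 + fixed 827 = 997
(All 15 nonempty subsets were checked; A only is lowest.)

Minimum total cost: 487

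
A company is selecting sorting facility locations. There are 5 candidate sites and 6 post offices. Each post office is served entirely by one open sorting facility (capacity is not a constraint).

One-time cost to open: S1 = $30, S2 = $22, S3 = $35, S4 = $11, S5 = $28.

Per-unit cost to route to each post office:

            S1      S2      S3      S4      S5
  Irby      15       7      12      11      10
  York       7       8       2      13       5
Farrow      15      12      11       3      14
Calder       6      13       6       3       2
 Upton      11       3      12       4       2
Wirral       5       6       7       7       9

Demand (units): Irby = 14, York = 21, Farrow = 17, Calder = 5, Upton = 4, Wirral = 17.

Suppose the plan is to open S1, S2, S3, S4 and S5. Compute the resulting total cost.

Total cost: 420

Each post office is assigned to its cheapest site among the open ones.
{S1, S2, S3, S4, S5}: Irby→S2 7·14=98, York→S3 2·21=42, Farrow→S4 3·17=51, Calder→S5 2·5=10, Upton→S5 2·4=8, Wirral→S1 5·17=85. Service 294; fixed 126; total 420.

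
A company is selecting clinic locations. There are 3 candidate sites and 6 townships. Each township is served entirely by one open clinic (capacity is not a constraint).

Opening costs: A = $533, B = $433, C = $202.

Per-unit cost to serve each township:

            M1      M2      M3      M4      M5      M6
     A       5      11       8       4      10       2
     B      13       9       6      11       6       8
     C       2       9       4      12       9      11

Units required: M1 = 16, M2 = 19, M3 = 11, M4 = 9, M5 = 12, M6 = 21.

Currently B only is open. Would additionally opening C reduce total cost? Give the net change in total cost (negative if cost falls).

Current service cost with {B}: 784.
Adding C: each township re-picks its cheapest; new service cost 586, saving 198.
Extra fixed cost: 202. Net change = 202 − 198 = 4.
(Totals: 1217 → 1221.)

No — net change +4 (cost rises by 4).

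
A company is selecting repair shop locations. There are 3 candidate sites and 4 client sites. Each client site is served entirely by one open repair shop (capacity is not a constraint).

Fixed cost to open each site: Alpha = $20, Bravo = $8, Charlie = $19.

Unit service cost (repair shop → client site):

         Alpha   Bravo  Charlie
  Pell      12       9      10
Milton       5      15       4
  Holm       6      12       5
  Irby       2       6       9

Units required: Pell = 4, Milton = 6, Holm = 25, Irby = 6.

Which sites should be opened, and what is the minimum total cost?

For any fixed open set, each client site goes to its cheapest open site; total = fixed + service.
{Alpha, Charlie}: Pell→Charlie 10·4=40, Milton→Charlie 4·6=24, Holm→Charlie 5·25=125, Irby→Alpha 2·6=12. Service 201; fixed 39; total 240.
{Alpha, Bravo, Charlie}: Pell→Bravo 9·4=36, Milton→Charlie 4·6=24, Holm→Charlie 5·25=125, Irby→Alpha 2·6=12. Service 197; fixed 47; total 244.
{Bravo, Charlie}: service 221 + fixed 27 = 248
{Bravo}: Pell→Bravo 9·4=36, Milton→Bravo 15·6=90, Holm→Bravo 12·25=300, Irby→Bravo 6·6=36. Service 462; fixed 8; total 470.
No other subset beats 240.

Open Alpha and Charlie; minimum total cost 240.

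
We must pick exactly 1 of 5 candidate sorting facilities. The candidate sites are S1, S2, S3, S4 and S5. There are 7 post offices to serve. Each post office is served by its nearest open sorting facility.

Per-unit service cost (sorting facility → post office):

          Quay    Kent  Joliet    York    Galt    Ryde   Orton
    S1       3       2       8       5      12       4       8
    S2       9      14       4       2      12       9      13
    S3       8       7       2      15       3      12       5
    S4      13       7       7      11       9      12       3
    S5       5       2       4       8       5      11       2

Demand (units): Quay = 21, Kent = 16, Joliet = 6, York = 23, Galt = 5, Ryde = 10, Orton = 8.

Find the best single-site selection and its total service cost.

Choose S1 only; total service cost 422.

With exactly 1 open, each post office uses its cheapest among the chosen.
{S1}: Quay→S1 3·21=63, Kent→S1 2·16=32, Joliet→S1 8·6=48, York→S1 5·23=115, Galt→S1 12·5=60, Ryde→S1 4·10=40, Orton→S1 8·8=64. Service cost 422.
{S5}: service cost 496
{S2}: service cost 737
Among all 5 size-1 choices, {S1} is lowest.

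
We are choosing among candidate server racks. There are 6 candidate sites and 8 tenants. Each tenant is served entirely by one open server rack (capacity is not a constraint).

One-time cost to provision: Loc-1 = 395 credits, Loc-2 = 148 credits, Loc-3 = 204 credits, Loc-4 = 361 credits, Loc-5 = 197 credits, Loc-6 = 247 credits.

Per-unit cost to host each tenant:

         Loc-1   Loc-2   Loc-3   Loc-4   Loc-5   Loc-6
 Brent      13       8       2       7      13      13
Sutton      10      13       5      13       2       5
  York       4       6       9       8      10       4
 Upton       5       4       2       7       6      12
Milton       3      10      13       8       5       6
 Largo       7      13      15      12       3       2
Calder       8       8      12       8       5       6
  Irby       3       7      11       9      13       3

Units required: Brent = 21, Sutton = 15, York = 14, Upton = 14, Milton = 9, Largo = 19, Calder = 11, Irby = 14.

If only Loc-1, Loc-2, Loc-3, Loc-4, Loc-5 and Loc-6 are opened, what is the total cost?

Each tenant is assigned to its cheapest site among the open ones.
{Loc-1, Loc-2, Loc-3, Loc-4, Loc-5, Loc-6}: Brent→Loc-3 2·21=42, Sutton→Loc-5 2·15=30, York→Loc-1 4·14=56, Upton→Loc-3 2·14=28, Milton→Loc-1 3·9=27, Largo→Loc-6 2·19=38, Calder→Loc-5 5·11=55, Irby→Loc-1 3·14=42. Service 318; fixed 1552; total 1870.

Total cost: 1870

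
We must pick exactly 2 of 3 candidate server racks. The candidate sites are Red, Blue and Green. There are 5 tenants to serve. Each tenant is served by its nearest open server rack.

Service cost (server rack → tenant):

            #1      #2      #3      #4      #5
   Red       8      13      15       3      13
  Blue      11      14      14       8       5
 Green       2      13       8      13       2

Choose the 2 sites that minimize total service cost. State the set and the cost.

With exactly 2 open, each tenant uses its cheapest among the chosen.
{Red, Green}: #1→Green 2, #2→Red 13, #3→Green 8, #4→Red 3, #5→Green 2. Service cost 28.
{Blue, Green}: service cost 33
{Red, Blue}: service cost 43
Among all 3 size-2 choices, {Red, Green} is lowest.

Choose Red and Green; total service cost 28.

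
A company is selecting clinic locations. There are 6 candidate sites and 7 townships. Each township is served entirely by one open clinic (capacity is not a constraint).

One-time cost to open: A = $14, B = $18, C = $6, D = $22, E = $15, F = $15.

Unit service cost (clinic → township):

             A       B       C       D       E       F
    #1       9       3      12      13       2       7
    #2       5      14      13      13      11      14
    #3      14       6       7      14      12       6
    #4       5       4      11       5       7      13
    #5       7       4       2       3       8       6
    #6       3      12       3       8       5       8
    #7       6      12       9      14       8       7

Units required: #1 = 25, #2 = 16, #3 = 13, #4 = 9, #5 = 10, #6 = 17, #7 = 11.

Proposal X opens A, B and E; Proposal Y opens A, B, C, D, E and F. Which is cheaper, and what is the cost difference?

Proposal X: {A, B, E}: #1→E 2·25=50, #2→A 5·16=80, #3→B 6·13=78, #4→B 4·9=36, #5→B 4·10=40, #6→A 3·17=51, #7→A 6·11=66. Service 401; fixed 47; total 448.
Proposal Y: {A, B, C, D, E, F}: #1→E 2·25=50, #2→A 5·16=80, #3→B 6·13=78, #4→B 4·9=36, #5→C 2·10=20, #6→A 3·17=51, #7→A 6·11=66. Service 381; fixed 90; total 471.
Difference: |448 − 471| = 23.

Proposal X is cheaper by 23.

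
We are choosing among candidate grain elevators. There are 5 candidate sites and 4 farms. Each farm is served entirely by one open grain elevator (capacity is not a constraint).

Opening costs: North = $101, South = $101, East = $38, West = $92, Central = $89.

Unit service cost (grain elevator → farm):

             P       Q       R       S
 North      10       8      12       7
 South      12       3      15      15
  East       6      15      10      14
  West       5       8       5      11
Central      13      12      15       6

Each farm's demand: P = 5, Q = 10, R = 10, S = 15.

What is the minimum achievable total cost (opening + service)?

For any fixed open set, each farm goes to its cheapest open site; total = fixed + service.
{West}: P→West 5·5=25, Q→West 8·10=80, R→West 5·10=50, S→West 11·15=165. Service 320; fixed 92; total 412.
{West, Central}: service 245 + fixed 181 = 426
{East, West}: service 320 + fixed 130 = 450
{North, South, East, West, Central}: service 195 + fixed 421 = 616
No other subset beats 412.

Minimum total cost: 412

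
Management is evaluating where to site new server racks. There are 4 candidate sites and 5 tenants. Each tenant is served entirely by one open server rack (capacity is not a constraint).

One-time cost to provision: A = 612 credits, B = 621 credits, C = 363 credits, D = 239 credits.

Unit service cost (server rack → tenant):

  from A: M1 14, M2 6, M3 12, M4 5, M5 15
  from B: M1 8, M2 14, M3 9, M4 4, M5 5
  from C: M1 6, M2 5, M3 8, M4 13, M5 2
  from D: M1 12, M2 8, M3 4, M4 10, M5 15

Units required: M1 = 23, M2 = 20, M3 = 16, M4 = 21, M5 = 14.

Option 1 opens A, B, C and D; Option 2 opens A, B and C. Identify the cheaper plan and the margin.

Option 1: {A, B, C, D}: M1→C 6·23=138, M2→C 5·20=100, M3→D 4·16=64, M4→B 4·21=84, M5→C 2·14=28. Service 414; fixed 1835; total 2249.
Option 2: {A, B, C}: M1→C 6·23=138, M2→C 5·20=100, M3→C 8·16=128, M4→B 4·21=84, M5→C 2·14=28. Service 478; fixed 1596; total 2074.
Difference: |2249 − 2074| = 175.

Option 2 is cheaper by 175.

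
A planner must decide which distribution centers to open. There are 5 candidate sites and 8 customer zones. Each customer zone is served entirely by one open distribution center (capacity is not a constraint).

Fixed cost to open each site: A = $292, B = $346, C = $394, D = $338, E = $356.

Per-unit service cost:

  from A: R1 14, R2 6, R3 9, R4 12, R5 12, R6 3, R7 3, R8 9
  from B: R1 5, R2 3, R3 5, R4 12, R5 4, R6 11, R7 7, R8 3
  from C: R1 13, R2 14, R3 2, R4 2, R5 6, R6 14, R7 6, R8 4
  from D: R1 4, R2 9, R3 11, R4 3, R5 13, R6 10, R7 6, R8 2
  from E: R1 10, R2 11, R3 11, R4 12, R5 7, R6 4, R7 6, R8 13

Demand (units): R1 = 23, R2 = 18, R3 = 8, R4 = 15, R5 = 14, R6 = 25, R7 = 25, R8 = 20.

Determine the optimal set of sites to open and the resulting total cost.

For any fixed open set, each customer zone goes to its cheapest open site; total = fixed + service.
{A, B}: R1→B 5·23=115, R2→B 3·18=54, R3→B 5·8=40, R4→A 12·15=180, R5→B 4·14=56, R6→A 3·25=75, R7→A 3·25=75, R8→B 3·20=60. Service 655; fixed 638; total 1293.
{B}: R1→B 5·23=115, R2→B 3·18=54, R3→B 5·8=40, R4→B 12·15=180, R5→B 4·14=56, R6→B 11·25=275, R7→B 7·25=175, R8→B 3·20=60. Service 955; fixed 346; total 1301.
{A, D}: R1→D 4·23=92, R2→A 6·18=108, R3→A 9·8=72, R4→D 3·15=45, R5→A 12·14=168, R6→A 3·25=75, R7→A 3·25=75, R8→D 2·20=40. Service 675; fixed 630; total 1305.
{A, B, C, D, E}: R1→D 4·23=92, R2→B 3·18=54, R3→C 2·8=16, R4→C 2·15=30, R5→B 4·14=56, R6→A 3·25=75, R7→A 3·25=75, R8→D 2·20=40. Service 438; fixed 1726; total 2164.
No other subset beats 1293.

Open A and B; minimum total cost 1293.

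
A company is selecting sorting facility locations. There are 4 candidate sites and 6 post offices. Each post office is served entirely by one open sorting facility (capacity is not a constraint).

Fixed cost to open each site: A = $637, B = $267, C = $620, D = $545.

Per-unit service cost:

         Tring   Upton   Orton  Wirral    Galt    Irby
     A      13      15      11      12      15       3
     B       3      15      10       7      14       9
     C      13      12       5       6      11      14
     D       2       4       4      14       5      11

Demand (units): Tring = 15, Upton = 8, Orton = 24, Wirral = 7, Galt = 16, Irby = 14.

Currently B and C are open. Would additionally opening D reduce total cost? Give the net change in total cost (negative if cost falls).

No — net change +346 (cost rises by 346).

Current service cost with {B, C}: 605.
Adding D: each post office re-picks its cheapest; new service cost 406, saving 199.
Extra fixed cost: 545. Net change = 545 − 199 = 346.
(Totals: 1492 → 1838.)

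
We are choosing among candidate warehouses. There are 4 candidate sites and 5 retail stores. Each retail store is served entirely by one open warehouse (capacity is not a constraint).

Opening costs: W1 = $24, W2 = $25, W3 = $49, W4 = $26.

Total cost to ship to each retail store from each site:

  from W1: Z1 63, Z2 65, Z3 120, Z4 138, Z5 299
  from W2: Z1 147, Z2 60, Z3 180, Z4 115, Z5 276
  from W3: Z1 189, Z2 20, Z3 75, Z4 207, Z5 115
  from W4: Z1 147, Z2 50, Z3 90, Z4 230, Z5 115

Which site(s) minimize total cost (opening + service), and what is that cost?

For any fixed open set, each retail store goes to its cheapest open site; total = fixed + service.
{W1, W3}: Z1→W1 63, Z2→W3 20, Z3→W3 75, Z4→W1 138, Z5→W3 115. Service 411; fixed 73; total 484.
{W1, W2, W3}: Z1→W1 63, Z2→W3 20, Z3→W3 75, Z4→W2 115, Z5→W3 115. Service 388; fixed 98; total 486.
{W1, W4}: Z1→W1 63, Z2→W4 50, Z3→W4 90, Z4→W1 138, Z5→W4 115. Service 456; fixed 50; total 506.
{W1, W2, W3, W4}: Z1→W1 63, Z2→W3 20, Z3→W3 75, Z4→W2 115, Z5→W3 115. Service 388; fixed 124; total 512.
(All 15 nonempty subsets were checked; W1 and W3 is lowest.)

Open W1 and W3; minimum total cost 484.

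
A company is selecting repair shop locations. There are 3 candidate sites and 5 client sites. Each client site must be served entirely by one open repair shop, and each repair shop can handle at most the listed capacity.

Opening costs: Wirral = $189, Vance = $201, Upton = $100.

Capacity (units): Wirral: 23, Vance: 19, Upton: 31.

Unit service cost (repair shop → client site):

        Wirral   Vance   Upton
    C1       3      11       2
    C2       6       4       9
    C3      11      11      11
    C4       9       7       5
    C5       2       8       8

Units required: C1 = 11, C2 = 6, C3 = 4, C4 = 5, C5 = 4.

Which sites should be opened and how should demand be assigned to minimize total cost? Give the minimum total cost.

Open {Upton}: C1→Upton 2·11=22, C2→Upton 9·6=54, C3→Upton 11·4=44, C4→Upton 5·5=25, C5→Upton 8·4=32.
Loads: Upton carries 30/31. Service 177; fixed 100; total 277.
Next best feasible plan costs 424.

Minimum total cost: 277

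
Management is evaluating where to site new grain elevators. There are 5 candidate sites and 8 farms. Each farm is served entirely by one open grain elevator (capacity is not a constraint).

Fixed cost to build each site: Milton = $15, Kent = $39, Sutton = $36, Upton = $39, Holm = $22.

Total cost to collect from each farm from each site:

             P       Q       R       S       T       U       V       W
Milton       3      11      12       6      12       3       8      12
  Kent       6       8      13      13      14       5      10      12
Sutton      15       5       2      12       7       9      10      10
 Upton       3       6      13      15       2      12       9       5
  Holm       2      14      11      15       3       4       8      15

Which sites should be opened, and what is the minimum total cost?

Open Milton only; minimum total cost 82.

For any fixed open set, each farm goes to its cheapest open site; total = fixed + service.
{Milton}: P→Milton 3, Q→Milton 11, R→Milton 12, S→Milton 6, T→Milton 12, U→Milton 3, V→Milton 8, W→Milton 12. Service 67; fixed 15; total 82.
{Milton, Holm}: P→Holm 2, Q→Milton 11, R→Holm 11, S→Milton 6, T→Holm 3, U→Milton 3, V→Milton 8, W→Milton 12. Service 56; fixed 37; total 93.
{Holm}: P→Holm 2, Q→Holm 14, R→Holm 11, S→Holm 15, T→Holm 3, U→Holm 4, V→Holm 8, W→Holm 15. Service 72; fixed 22; total 94.
{Milton, Kent, Sutton, Upton, Holm}: service 33 + fixed 151 = 184
No other subset beats 82.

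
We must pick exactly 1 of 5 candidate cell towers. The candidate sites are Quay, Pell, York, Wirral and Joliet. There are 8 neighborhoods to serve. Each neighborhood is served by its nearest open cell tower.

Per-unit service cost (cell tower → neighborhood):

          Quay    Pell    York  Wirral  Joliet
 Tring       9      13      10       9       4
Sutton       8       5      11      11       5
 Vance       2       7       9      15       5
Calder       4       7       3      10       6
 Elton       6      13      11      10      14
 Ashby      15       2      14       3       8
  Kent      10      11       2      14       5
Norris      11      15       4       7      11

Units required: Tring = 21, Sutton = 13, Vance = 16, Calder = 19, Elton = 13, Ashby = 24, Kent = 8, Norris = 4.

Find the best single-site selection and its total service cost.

Choose Joliet only; total service cost 801.

With exactly 1 open, each neighborhood uses its cheapest among the chosen.
{Joliet}: Tring→Joliet 4·21=84, Sutton→Joliet 5·13=65, Vance→Joliet 5·16=80, Calder→Joliet 6·19=114, Elton→Joliet 14·13=182, Ashby→Joliet 8·24=192, Kent→Joliet 5·8=40, Norris→Joliet 11·4=44. Service cost 801.
{Pell}: service cost 948
{Quay}: service cost 963
Among all 5 size-1 choices, {Joliet} is lowest.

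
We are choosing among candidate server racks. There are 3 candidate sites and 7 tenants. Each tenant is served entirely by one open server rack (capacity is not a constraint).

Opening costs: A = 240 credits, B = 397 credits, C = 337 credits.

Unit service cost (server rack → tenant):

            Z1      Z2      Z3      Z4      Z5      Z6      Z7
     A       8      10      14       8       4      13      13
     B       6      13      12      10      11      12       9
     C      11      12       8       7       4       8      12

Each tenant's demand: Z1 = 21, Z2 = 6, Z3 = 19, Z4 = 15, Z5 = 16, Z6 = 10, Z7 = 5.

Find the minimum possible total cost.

Minimum total cost: 1101

For any fixed open set, each tenant goes to its cheapest open site; total = fixed + service.
{C}: Z1→C 11·21=231, Z2→C 12·6=72, Z3→C 8·19=152, Z4→C 7·15=105, Z5→C 4·16=64, Z6→C 8·10=80, Z7→C 12·5=60. Service 764; fixed 337; total 1101.
{A}: service 873 + fixed 240 = 1113
{A, C}: service 689 + fixed 577 = 1266
{A, B, C}: service 632 + fixed 974 = 1606
(All 7 nonempty subsets were checked; C only is lowest.)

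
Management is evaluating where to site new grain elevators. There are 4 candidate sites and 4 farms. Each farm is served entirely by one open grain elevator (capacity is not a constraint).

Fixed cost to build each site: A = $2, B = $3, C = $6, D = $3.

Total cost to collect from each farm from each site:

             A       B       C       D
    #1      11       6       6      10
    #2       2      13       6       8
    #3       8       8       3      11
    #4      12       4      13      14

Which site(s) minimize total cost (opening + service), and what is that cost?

For any fixed open set, each farm goes to its cheapest open site; total = fixed + service.
{A, B}: #1→B 6, #2→A 2, #3→A 8, #4→B 4. Service 20; fixed 5; total 25.
{A, B, C}: service 15 + fixed 11 = 26
{A, B, D}: service 20 + fixed 8 = 28
{A, B, C, D}: #1→B 6, #2→A 2, #3→C 3, #4→B 4. Service 15; fixed 14; total 29.
No other subset beats 25.

Open A and B; minimum total cost 25.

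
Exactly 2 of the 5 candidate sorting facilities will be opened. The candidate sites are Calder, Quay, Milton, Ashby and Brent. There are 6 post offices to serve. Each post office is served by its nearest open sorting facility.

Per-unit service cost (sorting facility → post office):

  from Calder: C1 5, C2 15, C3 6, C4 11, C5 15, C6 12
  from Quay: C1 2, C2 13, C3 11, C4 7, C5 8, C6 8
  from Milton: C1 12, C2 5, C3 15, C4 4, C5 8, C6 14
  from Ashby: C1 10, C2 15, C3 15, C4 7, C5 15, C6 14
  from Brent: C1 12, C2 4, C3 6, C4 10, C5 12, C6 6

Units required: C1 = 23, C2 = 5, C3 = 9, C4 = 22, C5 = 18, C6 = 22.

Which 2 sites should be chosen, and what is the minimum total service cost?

Choose Quay and Brent; total service cost 550.

With exactly 2 open, each post office uses its cheapest among the chosen.
{Quay, Brent}: C1→Quay 2·23=46, C2→Brent 4·5=20, C3→Brent 6·9=54, C4→Quay 7·22=154, C5→Quay 8·18=144, C6→Brent 6·22=132. Service cost 550.
{Quay, Milton}: service cost 578
{Calder, Quay}: service cost 639
Among all 10 size-2 choices, {Quay, Brent} is lowest.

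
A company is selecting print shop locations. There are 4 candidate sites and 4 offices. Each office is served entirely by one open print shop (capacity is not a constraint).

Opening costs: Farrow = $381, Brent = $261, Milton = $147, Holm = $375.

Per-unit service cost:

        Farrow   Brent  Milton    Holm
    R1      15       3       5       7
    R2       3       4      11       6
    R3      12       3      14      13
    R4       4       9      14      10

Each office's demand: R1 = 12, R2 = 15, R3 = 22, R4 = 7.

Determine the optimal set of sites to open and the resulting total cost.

Open Brent only; minimum total cost 486.

For any fixed open set, each office goes to its cheapest open site; total = fixed + service.
{Brent}: R1→Brent 3·12=36, R2→Brent 4·15=60, R3→Brent 3·22=66, R4→Brent 9·7=63. Service 225; fixed 261; total 486.
{Brent, Milton}: R1→Brent 3·12=36, R2→Brent 4·15=60, R3→Brent 3·22=66, R4→Brent 9·7=63. Service 225; fixed 408; total 633.
{Milton}: service 631 + fixed 147 = 778
{Farrow, Brent, Milton, Holm}: R1→Brent 3·12=36, R2→Farrow 3·15=45, R3→Brent 3·22=66, R4→Farrow 4·7=28. Service 175; fixed 1164; total 1339.
(All 15 nonempty subsets were checked; Brent only is lowest.)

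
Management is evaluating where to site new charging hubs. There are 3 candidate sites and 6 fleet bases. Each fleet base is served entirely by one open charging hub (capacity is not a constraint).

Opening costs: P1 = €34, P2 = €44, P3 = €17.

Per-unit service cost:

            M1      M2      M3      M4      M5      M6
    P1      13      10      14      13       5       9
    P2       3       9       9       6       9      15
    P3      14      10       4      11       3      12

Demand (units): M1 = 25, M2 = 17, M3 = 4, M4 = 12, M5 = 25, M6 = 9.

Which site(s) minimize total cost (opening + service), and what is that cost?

For any fixed open set, each fleet base goes to its cheapest open site; total = fixed + service.
{P2, P3}: M1→P2 3·25=75, M2→P2 9·17=153, M3→P3 4·4=16, M4→P2 6·12=72, M5→P3 3·25=75, M6→P3 12·9=108. Service 499; fixed 61; total 560.
{P1, P2, P3}: M1→P2 3·25=75, M2→P2 9·17=153, M3→P3 4·4=16, M4→P2 6·12=72, M5→P3 3·25=75, M6→P1 9·9=81. Service 472; fixed 95; total 567.
{P1, P2}: service 542 + fixed 78 = 620
{P3}: service 851 + fixed 17 = 868
No other subset beats 560.

Open P2 and P3; minimum total cost 560.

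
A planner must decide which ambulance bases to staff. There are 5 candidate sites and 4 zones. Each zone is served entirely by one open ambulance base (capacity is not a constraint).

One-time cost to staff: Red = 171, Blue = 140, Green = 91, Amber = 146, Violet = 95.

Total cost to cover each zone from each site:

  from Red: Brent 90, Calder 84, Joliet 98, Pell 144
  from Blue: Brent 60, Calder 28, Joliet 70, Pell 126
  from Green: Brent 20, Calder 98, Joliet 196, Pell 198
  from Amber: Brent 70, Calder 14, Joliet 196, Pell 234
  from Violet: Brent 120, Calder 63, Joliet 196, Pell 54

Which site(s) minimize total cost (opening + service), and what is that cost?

Open Blue only; minimum total cost 424.

For any fixed open set, each zone goes to its cheapest open site; total = fixed + service.
{Blue}: Brent→Blue 60, Calder→Blue 28, Joliet→Blue 70, Pell→Blue 126. Service 284; fixed 140; total 424.
{Blue, Violet}: Brent→Blue 60, Calder→Blue 28, Joliet→Blue 70, Pell→Violet 54. Service 212; fixed 235; total 447.
{Blue, Green}: service 244 + fixed 231 = 475
{Red, Blue, Green, Amber, Violet}: service 158 + fixed 643 = 801
No other subset beats 424.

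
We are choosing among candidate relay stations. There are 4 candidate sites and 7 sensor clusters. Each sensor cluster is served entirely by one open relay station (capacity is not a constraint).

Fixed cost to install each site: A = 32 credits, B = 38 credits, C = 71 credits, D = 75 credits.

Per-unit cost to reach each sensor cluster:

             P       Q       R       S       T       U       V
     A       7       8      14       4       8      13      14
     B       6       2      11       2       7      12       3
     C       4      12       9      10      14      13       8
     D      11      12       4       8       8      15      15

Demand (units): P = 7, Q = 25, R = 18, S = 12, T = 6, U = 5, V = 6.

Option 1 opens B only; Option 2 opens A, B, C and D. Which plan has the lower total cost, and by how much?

Option 1: {B}: P→B 6·7=42, Q→B 2·25=50, R→B 11·18=198, S→B 2·12=24, T→B 7·6=42, U→B 12·5=60, V→B 3·6=18. Service 434; fixed 38; total 472.
Option 2: {A, B, C, D}: P→C 4·7=28, Q→B 2·25=50, R→D 4·18=72, S→B 2·12=24, T→B 7·6=42, U→B 12·5=60, V→B 3·6=18. Service 294; fixed 216; total 510.
Difference: |472 − 510| = 38.

Option 1 is cheaper by 38.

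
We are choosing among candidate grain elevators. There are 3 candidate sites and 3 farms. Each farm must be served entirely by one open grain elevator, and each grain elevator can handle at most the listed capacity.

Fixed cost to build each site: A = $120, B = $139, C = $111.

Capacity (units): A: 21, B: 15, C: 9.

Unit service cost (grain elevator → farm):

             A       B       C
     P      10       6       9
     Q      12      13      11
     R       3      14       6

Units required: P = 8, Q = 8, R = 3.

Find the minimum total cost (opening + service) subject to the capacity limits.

Open {A}: P→A 10·8=80, Q→A 12·8=96, R→A 3·3=9.
Loads: A carries 19/21. Service 185; fixed 120; total 305.
Next best feasible plan costs 408.

Minimum total cost: 305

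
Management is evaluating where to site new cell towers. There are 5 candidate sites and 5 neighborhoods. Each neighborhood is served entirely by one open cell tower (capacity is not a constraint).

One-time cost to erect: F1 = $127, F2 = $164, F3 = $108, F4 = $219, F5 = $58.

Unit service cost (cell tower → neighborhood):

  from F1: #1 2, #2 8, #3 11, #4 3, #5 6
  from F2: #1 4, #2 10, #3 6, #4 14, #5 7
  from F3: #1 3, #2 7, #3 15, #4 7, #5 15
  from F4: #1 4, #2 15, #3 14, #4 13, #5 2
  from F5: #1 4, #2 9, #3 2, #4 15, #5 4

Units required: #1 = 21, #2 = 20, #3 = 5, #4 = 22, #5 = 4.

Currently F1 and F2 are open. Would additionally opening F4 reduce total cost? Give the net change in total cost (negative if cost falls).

No — net change +203 (cost rises by 203).

Current service cost with {F1, F2}: 322.
Adding F4: each neighborhood re-picks its cheapest; new service cost 306, saving 16.
Extra fixed cost: 219. Net change = 219 − 16 = 203.
(Totals: 613 → 816.)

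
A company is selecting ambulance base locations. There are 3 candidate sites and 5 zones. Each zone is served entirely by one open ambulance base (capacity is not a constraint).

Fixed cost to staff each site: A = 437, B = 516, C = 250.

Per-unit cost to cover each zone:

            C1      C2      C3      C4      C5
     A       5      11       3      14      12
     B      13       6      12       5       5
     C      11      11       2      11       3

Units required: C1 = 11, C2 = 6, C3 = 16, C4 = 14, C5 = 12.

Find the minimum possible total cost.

For any fixed open set, each zone goes to its cheapest open site; total = fixed + service.
{C}: C1→C 11·11=121, C2→C 11·6=66, C3→C 2·16=32, C4→C 11·14=154, C5→C 3·12=36. Service 409; fixed 250; total 659.
{A}: C1→A 5·11=55, C2→A 11·6=66, C3→A 3·16=48, C4→A 14·14=196, C5→A 12·12=144. Service 509; fixed 437; total 946.
{B}: service 501 + fixed 516 = 1017
{A, B, C}: service 229 + fixed 1203 = 1432
No other subset beats 659.

Minimum total cost: 659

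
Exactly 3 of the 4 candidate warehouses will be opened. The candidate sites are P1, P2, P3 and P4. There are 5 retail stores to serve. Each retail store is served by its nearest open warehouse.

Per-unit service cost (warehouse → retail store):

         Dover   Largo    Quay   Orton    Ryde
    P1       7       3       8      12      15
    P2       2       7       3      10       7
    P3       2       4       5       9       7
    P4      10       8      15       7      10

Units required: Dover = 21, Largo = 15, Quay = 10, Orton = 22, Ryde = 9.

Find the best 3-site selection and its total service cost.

Choose P1, P2 and P4; total service cost 334.

With exactly 3 open, each retail store uses its cheapest among the chosen.
{P1, P2, P4}: Dover→P2 2·21=42, Largo→P1 3·15=45, Quay→P2 3·10=30, Orton→P4 7·22=154, Ryde→P2 7·9=63. Service cost 334.
{P2, P3, P4}: service cost 349
{P1, P3, P4}: service cost 354
Among all 4 size-3 choices, {P1, P2, P4} is lowest.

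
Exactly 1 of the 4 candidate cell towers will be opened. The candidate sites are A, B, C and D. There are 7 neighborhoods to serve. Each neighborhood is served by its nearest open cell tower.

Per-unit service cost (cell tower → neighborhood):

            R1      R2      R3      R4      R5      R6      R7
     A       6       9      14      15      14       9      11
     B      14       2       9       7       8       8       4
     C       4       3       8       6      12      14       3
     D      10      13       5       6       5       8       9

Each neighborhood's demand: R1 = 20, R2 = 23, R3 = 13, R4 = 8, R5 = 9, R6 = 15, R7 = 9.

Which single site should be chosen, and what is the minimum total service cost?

With exactly 1 open, each neighborhood uses its cheapest among the chosen.
{C}: R1→C 4·20=80, R2→C 3·23=69, R3→C 8·13=104, R4→C 6·8=48, R5→C 12·9=108, R6→C 14·15=210, R7→C 3·9=27. Service cost 646.
{B}: service cost 727
{D}: service cost 858
Among all 4 size-1 choices, {C} is lowest.

Choose C only; total service cost 646.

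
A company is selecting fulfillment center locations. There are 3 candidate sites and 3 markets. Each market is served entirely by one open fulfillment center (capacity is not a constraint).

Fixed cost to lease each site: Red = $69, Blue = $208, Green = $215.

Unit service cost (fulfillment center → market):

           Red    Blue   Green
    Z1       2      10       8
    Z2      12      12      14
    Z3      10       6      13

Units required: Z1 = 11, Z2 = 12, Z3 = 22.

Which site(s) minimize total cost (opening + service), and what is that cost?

Open Red only; minimum total cost 455.

For any fixed open set, each market goes to its cheapest open site; total = fixed + service.
{Red}: Z1→Red 2·11=22, Z2→Red 12·12=144, Z3→Red 10·22=220. Service 386; fixed 69; total 455.
{Red, Blue}: Z1→Red 2·11=22, Z2→Red 12·12=144, Z3→Blue 6·22=132. Service 298; fixed 277; total 575.
{Blue}: service 386 + fixed 208 = 594
{Red, Blue, Green}: Z1→Red 2·11=22, Z2→Red 12·12=144, Z3→Blue 6·22=132. Service 298; fixed 492; total 790.
No other subset beats 455.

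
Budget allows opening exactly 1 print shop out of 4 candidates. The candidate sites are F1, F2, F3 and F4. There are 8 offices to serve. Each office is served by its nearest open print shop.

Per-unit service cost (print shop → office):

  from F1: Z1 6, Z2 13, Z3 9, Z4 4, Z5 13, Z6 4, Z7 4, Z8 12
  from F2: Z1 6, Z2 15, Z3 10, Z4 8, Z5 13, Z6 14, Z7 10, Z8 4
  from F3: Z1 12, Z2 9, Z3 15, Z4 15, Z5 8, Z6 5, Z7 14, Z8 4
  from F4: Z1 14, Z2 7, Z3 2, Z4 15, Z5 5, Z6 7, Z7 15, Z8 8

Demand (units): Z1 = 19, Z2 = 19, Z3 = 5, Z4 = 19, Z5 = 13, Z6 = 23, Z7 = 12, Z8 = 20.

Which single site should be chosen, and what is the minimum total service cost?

Choose F1 only; total service cost 1031.

With exactly 1 open, each office uses its cheapest among the chosen.
{F1}: Z1→F1 6·19=114, Z2→F1 13·19=247, Z3→F1 9·5=45, Z4→F1 4·19=76, Z5→F1 13·13=169, Z6→F1 4·23=92, Z7→F1 4·12=48, Z8→F1 12·20=240. Service cost 1031.
{F3}: service cost 1226
{F4}: service cost 1260
Among all 4 size-1 choices, {F1} is lowest.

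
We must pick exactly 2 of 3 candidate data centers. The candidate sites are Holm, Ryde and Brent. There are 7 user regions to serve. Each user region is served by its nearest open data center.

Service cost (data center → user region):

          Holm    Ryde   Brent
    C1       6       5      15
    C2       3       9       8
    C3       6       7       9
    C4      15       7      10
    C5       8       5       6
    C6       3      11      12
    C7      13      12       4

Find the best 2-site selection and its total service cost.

Choose Holm and Brent; total service cost 38.

With exactly 2 open, each user region uses its cheapest among the chosen.
{Holm, Brent}: C1→Holm 6, C2→Holm 3, C3→Holm 6, C4→Brent 10, C5→Brent 6, C6→Holm 3, C7→Brent 4. Service cost 38.
{Holm, Ryde}: service cost 41
{Ryde, Brent}: service cost 47
Among all 3 size-2 choices, {Holm, Brent} is lowest.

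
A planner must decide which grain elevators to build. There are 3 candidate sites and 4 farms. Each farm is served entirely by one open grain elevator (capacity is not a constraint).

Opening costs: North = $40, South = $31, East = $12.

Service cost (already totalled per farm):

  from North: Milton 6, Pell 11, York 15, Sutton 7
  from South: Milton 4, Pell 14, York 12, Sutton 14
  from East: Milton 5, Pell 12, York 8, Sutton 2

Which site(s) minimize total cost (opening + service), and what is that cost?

For any fixed open set, each farm goes to its cheapest open site; total = fixed + service.
{East}: Milton→East 5, Pell→East 12, York→East 8, Sutton→East 2. Service 27; fixed 12; total 39.
{South, East}: service 26 + fixed 43 = 69
{South}: service 44 + fixed 31 = 75
{North, South, East}: Milton→South 4, Pell→North 11, York→East 8, Sutton→East 2. Service 25; fixed 83; total 108.
(All 7 nonempty subsets were checked; East only is lowest.)

Open East only; minimum total cost 39.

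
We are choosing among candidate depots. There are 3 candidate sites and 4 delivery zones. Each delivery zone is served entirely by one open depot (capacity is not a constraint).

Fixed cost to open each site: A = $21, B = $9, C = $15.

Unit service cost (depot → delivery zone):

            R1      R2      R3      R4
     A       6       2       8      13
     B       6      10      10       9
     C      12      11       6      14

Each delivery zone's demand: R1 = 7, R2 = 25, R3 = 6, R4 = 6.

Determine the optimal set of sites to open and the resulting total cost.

Open A and B; minimum total cost 224.

For any fixed open set, each delivery zone goes to its cheapest open site; total = fixed + service.
{A, B}: R1→A 6·7=42, R2→A 2·25=50, R3→A 8·6=48, R4→B 9·6=54. Service 194; fixed 30; total 224.
{A, B, C}: R1→A 6·7=42, R2→A 2·25=50, R3→C 6·6=36, R4→B 9·6=54. Service 182; fixed 45; total 227.
{A}: R1→A 6·7=42, R2→A 2·25=50, R3→A 8·6=48, R4→A 13·6=78. Service 218; fixed 21; total 239.
{B}: service 406 + fixed 9 = 415
No other subset beats 224.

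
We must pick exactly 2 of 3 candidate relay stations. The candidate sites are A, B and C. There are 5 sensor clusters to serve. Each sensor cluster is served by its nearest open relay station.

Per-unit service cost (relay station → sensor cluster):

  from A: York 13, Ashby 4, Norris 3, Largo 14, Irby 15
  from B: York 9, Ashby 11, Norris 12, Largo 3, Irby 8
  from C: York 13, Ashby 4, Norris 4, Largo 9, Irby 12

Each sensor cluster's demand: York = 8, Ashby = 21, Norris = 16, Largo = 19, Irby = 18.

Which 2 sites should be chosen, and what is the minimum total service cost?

With exactly 2 open, each sensor cluster uses its cheapest among the chosen.
{A, B}: York→B 9·8=72, Ashby→A 4·21=84, Norris→A 3·16=48, Largo→B 3·19=57, Irby→B 8·18=144. Service cost 405.
{B, C}: service cost 421
{A, C}: service cost 623
Among all 3 size-2 choices, {A, B} is lowest.

Choose A and B; total service cost 405.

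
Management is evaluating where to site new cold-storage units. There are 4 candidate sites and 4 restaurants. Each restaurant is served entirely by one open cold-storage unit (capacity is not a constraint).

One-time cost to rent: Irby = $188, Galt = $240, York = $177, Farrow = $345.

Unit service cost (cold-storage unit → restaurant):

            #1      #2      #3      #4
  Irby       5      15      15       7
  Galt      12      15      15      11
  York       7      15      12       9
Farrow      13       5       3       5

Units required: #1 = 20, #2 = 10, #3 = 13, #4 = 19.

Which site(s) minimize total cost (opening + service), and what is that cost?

Open Irby only; minimum total cost 766.

For any fixed open set, each restaurant goes to its cheapest open site; total = fixed + service.
{Irby}: #1→Irby 5·20=100, #2→Irby 15·10=150, #3→Irby 15·13=195, #4→Irby 7·19=133. Service 578; fixed 188; total 766.
{Farrow}: service 444 + fixed 345 = 789
{York}: #1→York 7·20=140, #2→York 15·10=150, #3→York 12·13=156, #4→York 9·19=171. Service 617; fixed 177; total 794.
{Irby, Galt, York, Farrow}: service 284 + fixed 950 = 1234
(All 15 nonempty subsets were checked; Irby only is lowest.)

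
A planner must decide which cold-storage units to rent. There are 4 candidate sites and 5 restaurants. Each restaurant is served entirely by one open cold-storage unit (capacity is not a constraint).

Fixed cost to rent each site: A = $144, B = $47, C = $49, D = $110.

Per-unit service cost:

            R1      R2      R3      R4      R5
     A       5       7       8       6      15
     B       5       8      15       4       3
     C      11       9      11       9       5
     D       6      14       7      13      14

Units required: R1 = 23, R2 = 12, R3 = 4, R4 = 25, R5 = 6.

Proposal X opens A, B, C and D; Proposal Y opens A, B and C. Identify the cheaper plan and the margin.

Proposal Y is cheaper by 106.

Proposal X: {A, B, C, D}: R1→A 5·23=115, R2→A 7·12=84, R3→D 7·4=28, R4→B 4·25=100, R5→B 3·6=18. Service 345; fixed 350; total 695.
Proposal Y: {A, B, C}: R1→A 5·23=115, R2→A 7·12=84, R3→A 8·4=32, R4→B 4·25=100, R5→B 3·6=18. Service 349; fixed 240; total 589.
Difference: |695 − 589| = 106.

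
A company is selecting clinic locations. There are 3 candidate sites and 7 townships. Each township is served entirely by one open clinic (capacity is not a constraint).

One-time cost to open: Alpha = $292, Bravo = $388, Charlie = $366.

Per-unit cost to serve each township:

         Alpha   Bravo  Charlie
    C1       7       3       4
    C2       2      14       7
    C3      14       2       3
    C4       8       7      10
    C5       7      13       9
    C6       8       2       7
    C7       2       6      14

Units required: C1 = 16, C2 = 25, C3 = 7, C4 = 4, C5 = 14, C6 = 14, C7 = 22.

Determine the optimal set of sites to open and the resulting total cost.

Open Alpha only; minimum total cost 838.

For any fixed open set, each township goes to its cheapest open site; total = fixed + service.
{Alpha}: C1→Alpha 7·16=112, C2→Alpha 2·25=50, C3→Alpha 14·7=98, C4→Alpha 8·4=32, C5→Alpha 7·14=98, C6→Alpha 8·14=112, C7→Alpha 2·22=44. Service 546; fixed 292; total 838.
{Alpha, Bravo}: service 310 + fixed 680 = 990
{Alpha, Charlie}: service 407 + fixed 658 = 1065
{Alpha, Bravo, Charlie}: service 310 + fixed 1046 = 1356
No other subset beats 838.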